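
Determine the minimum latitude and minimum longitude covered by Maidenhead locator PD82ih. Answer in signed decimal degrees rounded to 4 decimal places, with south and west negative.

-57.7083, 136.6667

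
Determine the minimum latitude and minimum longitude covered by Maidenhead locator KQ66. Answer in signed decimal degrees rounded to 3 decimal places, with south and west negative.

76.000, 32.000

Field K=10, Q=16: +10·20° lon, +16·10° lat → SW at lon 20°, lat 70°.
Square 6, 6: +6·2° lon, +6·1° lat → SW at lon 32°, lat 76°.
latitude 76.000, longitude 32.000.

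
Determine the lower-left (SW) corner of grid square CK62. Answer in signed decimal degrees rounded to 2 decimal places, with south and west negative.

12.00, -128.00

Field C=2, K=10: +2·20° lon, +10·10° lat → SW at lon -140°, lat 10°.
Square 6, 2: +6·2° lon, +2·1° lat → SW at lon -128°, lat 12°.
latitude 12.00, longitude -128.00.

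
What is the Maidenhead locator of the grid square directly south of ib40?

IA49

Latitude square 0; −1 → -1, wraps to 9, carry into field.
Latitude field B = 1; −1 → 0 = A.
The longitude characters are unchanged.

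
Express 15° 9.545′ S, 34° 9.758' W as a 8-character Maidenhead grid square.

Add 180° to longitude and 90° to latitude: 145.83737, 74.84092.
Field: lon ⌊145.83737/20⌋ = 7 → H; lat ⌊74.84092/10⌋ = 7 → H.
Square: lon ⌊5.83737/2⌋ = 2; lat ⌊4.84092/1⌋ = 4.
Subsquare: lon ⌊1.83737/0.0833333⌋ = 22 → w; lat ⌊0.84092/0.0416667⌋ = 20 → u.
Extended square: lon ⌊0.00403/0.00833333⌋ = 0; lat ⌊0.00758/0.00416667⌋ = 1.

HH24wu01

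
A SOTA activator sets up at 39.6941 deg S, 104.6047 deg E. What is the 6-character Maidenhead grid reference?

OF20hh

Offset from 180°W / 90°S: lon 284.6047°, lat 50.3059°.
Field: 284.6047/20 → 14 → O, 50.3059/10 → 5 → F; chars OF.
Square: 4.6047/2 → 2, 0.3059/1 → 0; chars 20.
Subsquare: 0.6047/0.0833333 → 7 → h, 0.3059/0.0416667 → 7 → h; chars hh.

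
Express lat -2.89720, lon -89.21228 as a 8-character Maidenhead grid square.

Shift to the Maidenhead origin (180°W, 90°S): lon 90.78772, lat 87.10280.
Field: lon ⌊90.78772/20⌋ = 4 → E; lat ⌊87.10280/10⌋ = 8 → I.
Square: lon ⌊10.78772/2⌋ = 5; lat ⌊7.10280/1⌋ = 7.
Subsquare: lon ⌊0.78772/0.0833333⌋ = 9 → j; lat ⌊0.10280/0.0416667⌋ = 2 → c.
Extended square: lon ⌊0.03772/0.00833333⌋ = 4; lat ⌊0.01947/0.00416667⌋ = 4.

EI57jc44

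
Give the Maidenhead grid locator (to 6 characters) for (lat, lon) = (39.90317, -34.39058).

HM29tv

Offset from 180°W / 90°S: lon 145.6094°, lat 129.9032°.
Field: lon ⌊145.6094/20⌋ = 7 → H; lat ⌊129.9032/10⌋ = 12 → M.
Square: lon ⌊5.6094/2⌋ = 2; lat ⌊9.9032/1⌋ = 9.
Subsquare: lon ⌊1.6094/0.0833333⌋ = 19 → t; lat ⌊0.9032/0.0416667⌋ = 21 → v.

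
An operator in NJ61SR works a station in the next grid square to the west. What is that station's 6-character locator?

NJ61rr

Longitude subsquare s = 18; −1 → 17 = r.
The latitude characters are unchanged.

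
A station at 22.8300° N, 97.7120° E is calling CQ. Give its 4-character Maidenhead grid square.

NL82

Shift to the Maidenhead origin (180°W, 90°S): lon 277.71, lat 112.83.
Field: 277.71/20 → 13 → N, 112.83/10 → 11 → L; chars NL.
Square: 17.71/2 → 8, 2.83/1 → 2; chars 82.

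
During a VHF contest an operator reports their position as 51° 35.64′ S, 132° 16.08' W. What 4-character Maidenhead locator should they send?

Add 180° to longitude and 90° to latitude: 47.73, 38.41.
Field: lon ⌊47.73/20⌋ = 2 → C; lat ⌊38.41/10⌋ = 3 → D.
Square: lon ⌊7.73/2⌋ = 3; lat ⌊8.41/1⌋ = 8.

CD38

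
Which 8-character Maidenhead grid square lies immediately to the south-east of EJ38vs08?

Longitude extended square 0; +1 → 1.
Latitude extended square 8; −1 → 7.

EJ38vs17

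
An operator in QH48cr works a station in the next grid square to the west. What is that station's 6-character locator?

Longitude subsquare c = 2; −1 → 1 = b.
The latitude characters are unchanged.

QH48br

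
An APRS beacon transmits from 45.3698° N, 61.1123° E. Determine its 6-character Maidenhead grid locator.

Add 180° to longitude and 90° to latitude: 241.1123, 135.3698.
Field: lon ⌊241.1123/20⌋ = 12 → M; lat ⌊135.3698/10⌋ = 13 → N.
Square: lon ⌊1.1123/2⌋ = 0; lat ⌊5.3698/1⌋ = 5.
Subsquare: lon ⌊1.1123/0.0833333⌋ = 13 → n; lat ⌊0.3698/0.0416667⌋ = 8 → i.

MN05ni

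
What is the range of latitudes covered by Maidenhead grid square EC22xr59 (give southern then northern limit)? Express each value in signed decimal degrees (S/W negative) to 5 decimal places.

-67.25417, -67.25000

Field E=4, C=2: +4·20° lon, +2·10° lat → SW at lon -100°, lat -70°.
Square 2, 2: +2·2° lon, +2·1° lat → SW at lon -96°, lat -68°.
Subsquare x=23, r=17: +23·0.0833333° lon, +17·0.0416667° lat → SW at lon -94.0833°, lat -67.2917°.
Extended square 5, 9: +5·0.00833333° lon, +9·0.00416667° lat → SW at lon -94.0417°, lat -67.2542°.
Cell spans 0.00833333° lon × 0.00416667° lat.
south -67.25417, north -67.25000.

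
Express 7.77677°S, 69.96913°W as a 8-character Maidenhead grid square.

FI52af33

Offset from 180°W / 90°S: lon 110.03087°, lat 82.22323°.
Field (20°×10°, letters A–R): lon ⌊110.03087/20⌋ = 5 → F; lat ⌊82.22323/10⌋ = 8 → I.
Square (2°×1°, digits 0–9): lon ⌊10.03087/2⌋ = 5; lat ⌊2.22323/1⌋ = 2.
Subsquare (5′×2.5′, letters a–x): lon ⌊0.03087/0.0833333⌋ = 0 → a; lat ⌊0.22323/0.0416667⌋ = 5 → f.
Extended square (30″×15″, digits 0–9): lon ⌊0.03087/0.00833333⌋ = 3; lat ⌊0.01490/0.00416667⌋ = 3.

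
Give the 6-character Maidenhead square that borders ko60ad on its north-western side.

KO50xe

Longitude subsquare a = 0; −1 → -1, wraps to 23 = x, carry into square.
Longitude square 6; −1 → 5.
Latitude subsquare d = 3; +1 → 4 = e.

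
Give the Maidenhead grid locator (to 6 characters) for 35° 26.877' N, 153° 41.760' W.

BM35dk

Add 180° to longitude and 90° to latitude: 26.3040, 125.4479.
Field: 26.3040/20 → 1 → B, 125.4479/10 → 12 → M; chars BM.
Square: 6.3040/2 → 3, 5.4479/1 → 5; chars 35.
Subsquare: 0.3040/0.0833333 → 3 → d, 0.4479/0.0416667 → 10 → k; chars dk.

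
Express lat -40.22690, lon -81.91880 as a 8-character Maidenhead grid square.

EE99as95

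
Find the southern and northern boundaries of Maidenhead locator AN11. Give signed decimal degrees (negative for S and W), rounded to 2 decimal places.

Field A=0, N=13: +0·20° lon, +13·10° lat → SW at lon -180°, lat 40°.
Square 1, 1: +1·2° lon, +1·1° lat → SW at lon -178°, lat 41°.
Cell spans 2° lon × 1° lat.
south 41.00, north 42.00.

41.00, 42.00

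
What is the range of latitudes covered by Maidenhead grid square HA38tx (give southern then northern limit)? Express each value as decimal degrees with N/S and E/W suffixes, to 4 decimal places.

81.0417° S, 81.0000° S

Field H=7, A=0: +7·20° lon, +0·10° lat → SW at lon -40°, lat -90°.
Square 3, 8: +3·2° lon, +8·1° lat → SW at lon -34°, lat -82°.
Subsquare t=19, x=23: +19·0.0833333° lon, +23·0.0416667° lat → SW at lon -32.4167°, lat -81.0417°.
Cell spans 0.0833333° lon × 0.0416667° lat.
south 81.0417° S, north 81.0000° S.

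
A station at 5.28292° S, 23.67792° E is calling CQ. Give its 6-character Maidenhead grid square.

KI14ur

Offset from 180°W / 90°S: lon 203.6779°, lat 84.7171°.
Field: lon ⌊203.6779/20⌋ = 10 → K; lat ⌊84.7171/10⌋ = 8 → I.
Square: lon ⌊3.6779/2⌋ = 1; lat ⌊4.7171/1⌋ = 4.
Subsquare: lon ⌊1.6779/0.0833333⌋ = 20 → u; lat ⌊0.7171/0.0416667⌋ = 17 → r.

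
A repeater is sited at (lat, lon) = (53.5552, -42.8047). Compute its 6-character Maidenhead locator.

Offset from 180°W / 90°S: lon 137.1953°, lat 143.5552°.
Field: 137.1953/20 → 6 → G, 143.5552/10 → 14 → O; chars GO.
Square: 17.1953/2 → 8, 3.5552/1 → 3; chars 83.
Subsquare: 1.1953/0.0833333 → 14 → o, 0.5552/0.0416667 → 13 → n; chars on.

GO83on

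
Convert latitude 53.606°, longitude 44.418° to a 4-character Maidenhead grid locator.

Shift to the Maidenhead origin (180°W, 90°S): lon 224.42, lat 143.61.
Field: 224.42/20 → 11 → L, 143.61/10 → 14 → O; chars LO.
Square: 4.42/2 → 2, 3.61/1 → 3; chars 23.

LO23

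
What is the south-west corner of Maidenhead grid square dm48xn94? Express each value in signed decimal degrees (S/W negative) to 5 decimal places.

38.55833, -110.00833

Field D=3, M=12: +3·20° lon, +12·10° lat → SW at lon -120°, lat 30°.
Square 4, 8: +4·2° lon, +8·1° lat → SW at lon -112°, lat 38°.
Subsquare x=23, n=13: +23·0.0833333° lon, +13·0.0416667° lat → SW at lon -110.083°, lat 38.5417°.
Extended square 9, 4: +9·0.00833333° lon, +4·0.00416667° lat → SW at lon -110.008°, lat 38.5583°.
latitude 38.55833, longitude -110.00833.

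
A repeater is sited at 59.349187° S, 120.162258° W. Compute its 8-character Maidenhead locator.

CD90wp06

Offset from 180°W / 90°S: lon 59.83774°, lat 30.65081°.
Field: 59.83774/20 → 2 → C, 30.65081/10 → 3 → D; chars CD.
Square: 19.83774/2 → 9, 0.65081/1 → 0; chars 90.
Subsquare: 1.83774/0.0833333 → 22 → w, 0.65081/0.0416667 → 15 → p; chars wp.
Extended square: 0.00441/0.00833333 → 0, 0.02581/0.00416667 → 6; chars 06.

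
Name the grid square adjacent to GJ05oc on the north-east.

GJ05pd

Longitude subsquare o = 14; +1 → 15 = p.
Latitude subsquare c = 2; +1 → 3 = d.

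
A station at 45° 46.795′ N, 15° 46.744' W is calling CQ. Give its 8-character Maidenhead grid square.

IN25cs67

Offset from 180°W / 90°S: lon 164.22093°, lat 135.77992°.
Field: 164.22093/20 → 8 → I, 135.77992/10 → 13 → N; chars IN.
Square: 4.22093/2 → 2, 5.77992/1 → 5; chars 25.
Subsquare: 0.22093/0.0833333 → 2 → c, 0.77992/0.0416667 → 18 → s; chars cs.
Extended square: 0.05427/0.00833333 → 6, 0.02992/0.00416667 → 7; chars 67.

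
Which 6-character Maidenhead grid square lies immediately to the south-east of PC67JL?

Longitude subsquare j = 9; +1 → 10 = k.
Latitude subsquare l = 11; −1 → 10 = k.

PC67kk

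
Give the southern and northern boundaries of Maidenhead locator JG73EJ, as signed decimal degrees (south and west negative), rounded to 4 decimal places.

-26.6250, -26.5833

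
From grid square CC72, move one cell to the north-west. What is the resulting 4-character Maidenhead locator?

CC63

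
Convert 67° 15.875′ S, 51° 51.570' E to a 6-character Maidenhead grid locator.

Add 180° to longitude and 90° to latitude: 231.8595, 22.7354.
Field: lon ⌊231.8595/20⌋ = 11 → L; lat ⌊22.7354/10⌋ = 2 → C.
Square: lon ⌊11.8595/2⌋ = 5; lat ⌊2.7354/1⌋ = 2.
Subsquare: lon ⌊1.8595/0.0833333⌋ = 22 → w; lat ⌊0.7354/0.0416667⌋ = 17 → r.

LC52wr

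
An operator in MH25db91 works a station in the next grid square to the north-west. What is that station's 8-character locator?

Longitude extended square 9; −1 → 8.
Latitude extended square 1; +1 → 2.

MH25db82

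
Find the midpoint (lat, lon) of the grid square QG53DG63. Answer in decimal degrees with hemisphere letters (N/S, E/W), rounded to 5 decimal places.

Field Q=16, G=6: +16·20° lon, +6·10° lat → SW at lon 140°, lat -30°.
Square 5, 3: +5·2° lon, +3·1° lat → SW at lon 150°, lat -27°.
Subsquare d=3, g=6: +3·0.0833333° lon, +6·0.0416667° lat → SW at lon 150.25°, lat -26.75°.
Extended square 6, 3: +6·0.00833333° lon, +3·0.00416667° lat → SW at lon 150.3°, lat -26.7375°.
Cell spans 0.00833333° lon × 0.00416667° lat. Centre is SW corner plus half of each.
latitude 26.73542° S, longitude 150.30417° E.

26.73542° S, 150.30417° E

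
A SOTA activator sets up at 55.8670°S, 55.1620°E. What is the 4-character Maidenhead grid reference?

LD74

Add 180° to longitude and 90° to latitude: 235.16, 34.13.
Field (20°×10°, letters A–R): 235.16/20 → 11 → L, 34.13/10 → 3 → D; chars LD.
Square (2°×1°, digits 0–9): 15.16/2 → 7, 4.13/1 → 4; chars 74.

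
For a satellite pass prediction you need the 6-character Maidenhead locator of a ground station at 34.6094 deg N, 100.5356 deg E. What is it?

Add 180° to longitude and 90° to latitude: 280.5356, 124.6094.
Field: lon ⌊280.5356/20⌋ = 14 → O; lat ⌊124.6094/10⌋ = 12 → M.
Square: lon ⌊0.5356/2⌋ = 0; lat ⌊4.6094/1⌋ = 4.
Subsquare: lon ⌊0.5356/0.0833333⌋ = 6 → g; lat ⌊0.6094/0.0416667⌋ = 14 → o.

OM04go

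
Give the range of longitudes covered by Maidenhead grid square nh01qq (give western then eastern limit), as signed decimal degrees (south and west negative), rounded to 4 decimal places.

81.3333, 81.4167

Field N=13, H=7: +13·20° lon, +7·10° lat → SW at lon 80°, lat -20°.
Square 0, 1: +0·2° lon, +1·1° lat → SW at lon 80°, lat -19°.
Subsquare q=16, q=16: +16·0.0833333° lon, +16·0.0416667° lat → SW at lon 81.3333°, lat -18.3333°.
Cell spans 0.0833333° lon × 0.0416667° lat.
west 81.3333, east 81.4167.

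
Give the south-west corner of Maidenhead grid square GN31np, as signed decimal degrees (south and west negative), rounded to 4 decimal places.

Field G=6, N=13: +6·20° lon, +13·10° lat → SW at lon -60°, lat 40°.
Square 3, 1: +3·2° lon, +1·1° lat → SW at lon -54°, lat 41°.
Subsquare n=13, p=15: +13·0.0833333° lon, +15·0.0416667° lat → SW at lon -52.9167°, lat 41.625°.
latitude 41.6250, longitude -52.9167.

41.6250, -52.9167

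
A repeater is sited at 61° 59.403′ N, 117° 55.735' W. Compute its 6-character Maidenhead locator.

DP11ax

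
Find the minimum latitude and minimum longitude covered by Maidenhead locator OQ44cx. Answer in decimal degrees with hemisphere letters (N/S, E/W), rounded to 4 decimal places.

Field O=14, Q=16: +14·20° lon, +16·10° lat → SW at lon 100°, lat 70°.
Square 4, 4: +4·2° lon, +4·1° lat → SW at lon 108°, lat 74°.
Subsquare c=2, x=23: +2·0.0833333° lon, +23·0.0416667° lat → SW at lon 108.167°, lat 74.9583°.
latitude 74.9583° N, longitude 108.1667° E.

74.9583° N, 108.1667° E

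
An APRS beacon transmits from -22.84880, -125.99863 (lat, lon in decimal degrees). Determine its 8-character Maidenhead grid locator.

CG77ad06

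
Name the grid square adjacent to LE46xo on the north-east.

LE56ap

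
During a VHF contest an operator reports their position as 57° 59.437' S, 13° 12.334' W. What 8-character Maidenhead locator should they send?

ID32ja52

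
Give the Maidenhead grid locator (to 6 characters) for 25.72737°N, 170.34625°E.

Add 180° to longitude and 90° to latitude: 350.3462, 115.7274.
Field: 350.3462/20 → 17 → R, 115.7274/10 → 11 → L; chars RL.
Square: 10.3462/2 → 5, 5.7274/1 → 5; chars 55.
Subsquare: 0.3462/0.0833333 → 4 → e, 0.7274/0.0416667 → 17 → r; chars er.

RL55er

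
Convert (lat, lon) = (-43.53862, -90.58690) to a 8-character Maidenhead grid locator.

EE46ql90

Shift to the Maidenhead origin (180°W, 90°S): lon 89.41310, lat 46.46138.
Field (20°×10°, letters A–R): 89.41310/20 → 4 → E, 46.46138/10 → 4 → E; chars EE.
Square (2°×1°, digits 0–9): 9.41310/2 → 4, 6.46138/1 → 6; chars 46.
Subsquare (5′×2.5′, letters a–x): 1.41310/0.0833333 → 16 → q, 0.46138/0.0416667 → 11 → l; chars ql.
Extended square (30″×15″, digits 0–9): 0.07977/0.00833333 → 9, 0.00305/0.00416667 → 0; chars 90.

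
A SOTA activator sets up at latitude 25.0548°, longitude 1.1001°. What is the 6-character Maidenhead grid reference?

Add 180° to longitude and 90° to latitude: 181.1001, 115.0548.
Field: lon ⌊181.1001/20⌋ = 9 → J; lat ⌊115.0548/10⌋ = 11 → L.
Square: lon ⌊1.1001/2⌋ = 0; lat ⌊5.0548/1⌋ = 5.
Subsquare: lon ⌊1.1001/0.0833333⌋ = 13 → n; lat ⌊0.0548/0.0416667⌋ = 1 → b.

JL05nb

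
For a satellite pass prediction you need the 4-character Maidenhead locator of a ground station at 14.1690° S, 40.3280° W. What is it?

GH95

Shift to the Maidenhead origin (180°W, 90°S): lon 139.67, lat 75.83.
Field (20°×10°, letters A–R): lon ⌊139.67/20⌋ = 6 → G; lat ⌊75.83/10⌋ = 7 → H.
Square (2°×1°, digits 0–9): lon ⌊19.67/2⌋ = 9; lat ⌊5.83/1⌋ = 5.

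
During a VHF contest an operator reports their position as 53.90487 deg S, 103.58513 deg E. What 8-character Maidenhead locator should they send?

Shift to the Maidenhead origin (180°W, 90°S): lon 283.58513, lat 36.09513.
Field: 283.58513/20 → 14 → O, 36.09513/10 → 3 → D; chars OD.
Square: 3.58513/2 → 1, 6.09513/1 → 6; chars 16.
Subsquare: 1.58513/0.0833333 → 19 → t, 0.09513/0.0416667 → 2 → c; chars tc.
Extended square: 0.00180/0.00833333 → 0, 0.01180/0.00416667 → 2; chars 02.

OD16tc02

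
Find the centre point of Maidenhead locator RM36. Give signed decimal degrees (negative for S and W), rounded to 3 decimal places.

36.500, 167.000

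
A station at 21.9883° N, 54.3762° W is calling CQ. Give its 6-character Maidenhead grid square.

GL21tx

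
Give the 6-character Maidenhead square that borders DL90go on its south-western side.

Longitude subsquare g = 6; −1 → 5 = f.
Latitude subsquare o = 14; −1 → 13 = n.

DL90fn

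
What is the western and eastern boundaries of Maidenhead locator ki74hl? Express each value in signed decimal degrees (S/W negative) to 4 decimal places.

34.5833, 34.6667

Field K=10, I=8: +10·20° lon, +8·10° lat → SW at lon 20°, lat -10°.
Square 7, 4: +7·2° lon, +4·1° lat → SW at lon 34°, lat -6°.
Subsquare h=7, l=11: +7·0.0833333° lon, +11·0.0416667° lat → SW at lon 34.5833°, lat -5.54167°.
Cell spans 0.0833333° lon × 0.0416667° lat.
west 34.5833, east 34.6667.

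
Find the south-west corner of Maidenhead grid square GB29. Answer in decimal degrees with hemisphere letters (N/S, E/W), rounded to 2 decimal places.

Field G=6, B=1: +6·20° lon, +1·10° lat → SW at lon -60°, lat -80°.
Square 2, 9: +2·2° lon, +9·1° lat → SW at lon -56°, lat -71°.
latitude 71.00° S, longitude 56.00° W.

71.00° S, 56.00° W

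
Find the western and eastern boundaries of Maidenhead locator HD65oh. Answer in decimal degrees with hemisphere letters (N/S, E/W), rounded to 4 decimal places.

26.8333° W, 26.7500° W

Field H=7, D=3: +7·20° lon, +3·10° lat → SW at lon -40°, lat -60°.
Square 6, 5: +6·2° lon, +5·1° lat → SW at lon -28°, lat -55°.
Subsquare o=14, h=7: +14·0.0833333° lon, +7·0.0416667° lat → SW at lon -26.8333°, lat -54.7083°.
Cell spans 0.0833333° lon × 0.0416667° lat.
west 26.8333° W, east 26.7500° W.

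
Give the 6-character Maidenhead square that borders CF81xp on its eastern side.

Longitude subsquare x = 23; +1 → 24, wraps to 0 = a, carry into square.
Longitude square 8; +1 → 9.
The latitude characters are unchanged.

CF91ap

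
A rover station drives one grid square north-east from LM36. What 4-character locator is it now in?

Longitude square 3; +1 → 4.
Latitude square 6; +1 → 7.

LM47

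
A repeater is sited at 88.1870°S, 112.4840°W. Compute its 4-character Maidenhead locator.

Add 180° to longitude and 90° to latitude: 67.52, 1.81.
Field: 67.52/20 → 3 → D, 1.81/10 → 0 → A; chars DA.
Square: 7.52/2 → 3, 1.81/1 → 1; chars 31.

DA31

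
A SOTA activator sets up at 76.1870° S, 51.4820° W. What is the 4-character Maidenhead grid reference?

GB43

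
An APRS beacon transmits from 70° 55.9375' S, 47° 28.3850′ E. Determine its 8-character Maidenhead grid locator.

LB39rb66

Shift to the Maidenhead origin (180°W, 90°S): lon 227.47308, lat 19.06771.
Field (20°×10°, letters A–R): lon ⌊227.47308/20⌋ = 11 → L; lat ⌊19.06771/10⌋ = 1 → B.
Square (2°×1°, digits 0–9): lon ⌊7.47308/2⌋ = 3; lat ⌊9.06771/1⌋ = 9.
Subsquare (5′×2.5′, letters a–x): lon ⌊1.47308/0.0833333⌋ = 17 → r; lat ⌊0.06771/0.0416667⌋ = 1 → b.
Extended square (30″×15″, digits 0–9): lon ⌊0.05642/0.00833333⌋ = 6; lat ⌊0.02604/0.00416667⌋ = 6.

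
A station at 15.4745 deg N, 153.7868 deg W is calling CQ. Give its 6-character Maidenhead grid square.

BK35cl

Add 180° to longitude and 90° to latitude: 26.2132, 105.4745.
Field: lon ⌊26.2132/20⌋ = 1 → B; lat ⌊105.4745/10⌋ = 10 → K.
Square: lon ⌊6.2132/2⌋ = 3; lat ⌊5.4745/1⌋ = 5.
Subsquare: lon ⌊0.2132/0.0833333⌋ = 2 → c; lat ⌊0.4745/0.0416667⌋ = 11 → l.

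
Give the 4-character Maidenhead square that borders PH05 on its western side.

OH95

Longitude square 0; −1 → -1, wraps to 9, carry into field.
Longitude field P = 15; −1 → 14 = O.
The latitude characters are unchanged.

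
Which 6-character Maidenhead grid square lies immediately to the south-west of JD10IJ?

JD10hi

Longitude subsquare i = 8; −1 → 7 = h.
Latitude subsquare j = 9; −1 → 8 = i.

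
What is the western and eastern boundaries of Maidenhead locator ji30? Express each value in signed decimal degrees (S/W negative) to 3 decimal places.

Field J=9, I=8: +9·20° lon, +8·10° lat → SW at lon 0°, lat -10°.
Square 3, 0: +3·2° lon, +0·1° lat → SW at lon 6°, lat -10°.
Cell spans 2° lon × 1° lat.
west 6.000, east 8.000.

6.000, 8.000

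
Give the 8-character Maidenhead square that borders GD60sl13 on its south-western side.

GD60sl02

Longitude extended square 1; −1 → 0.
Latitude extended square 3; −1 → 2.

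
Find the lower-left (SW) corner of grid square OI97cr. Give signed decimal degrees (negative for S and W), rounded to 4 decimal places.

-2.2917, 118.1667

Field O=14, I=8: +14·20° lon, +8·10° lat → SW at lon 100°, lat -10°.
Square 9, 7: +9·2° lon, +7·1° lat → SW at lon 118°, lat -3°.
Subsquare c=2, r=17: +2·0.0833333° lon, +17·0.0416667° lat → SW at lon 118.167°, lat -2.29167°.
latitude -2.2917, longitude 118.1667.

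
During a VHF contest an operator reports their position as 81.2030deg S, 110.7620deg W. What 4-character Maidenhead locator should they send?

Offset from 180°W / 90°S: lon 69.24°, lat 8.80°.
Field (20°×10°, letters A–R): 69.24/20 → 3 → D, 8.80/10 → 0 → A; chars DA.
Square (2°×1°, digits 0–9): 9.24/2 → 4, 8.80/1 → 8; chars 48.

DA48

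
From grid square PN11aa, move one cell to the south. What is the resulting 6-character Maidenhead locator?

PN10ax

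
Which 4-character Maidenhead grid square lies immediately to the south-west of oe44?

Longitude square 4; −1 → 3.
Latitude square 4; −1 → 3.

OE33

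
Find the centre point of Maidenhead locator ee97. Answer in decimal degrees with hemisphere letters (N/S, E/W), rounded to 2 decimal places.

Field E=4, E=4: +4·20° lon, +4·10° lat → SW at lon -100°, lat -50°.
Square 9, 7: +9·2° lon, +7·1° lat → SW at lon -82°, lat -43°.
Cell spans 2° lon × 1° lat. Centre is SW corner plus half of each.
latitude 42.50° S, longitude 81.00° W.

42.50° S, 81.00° W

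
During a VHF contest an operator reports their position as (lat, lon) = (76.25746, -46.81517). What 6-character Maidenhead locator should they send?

GQ66og

Shift to the Maidenhead origin (180°W, 90°S): lon 133.1848, lat 166.2575.
Field: 133.1848/20 → 6 → G, 166.2575/10 → 16 → Q; chars GQ.
Square: 13.1848/2 → 6, 6.2575/1 → 6; chars 66.
Subsquare: 1.1848/0.0833333 → 14 → o, 0.2575/0.0416667 → 6 → g; chars og.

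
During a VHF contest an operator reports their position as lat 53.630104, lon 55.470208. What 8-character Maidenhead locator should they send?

Add 180° to longitude and 90° to latitude: 235.47021, 143.63010.
Field (20°×10°, letters A–R): 235.47021/20 → 11 → L, 143.63010/10 → 14 → O; chars LO.
Square (2°×1°, digits 0–9): 15.47021/2 → 7, 3.63010/1 → 3; chars 73.
Subsquare (5′×2.5′, letters a–x): 1.47021/0.0833333 → 17 → r, 0.63010/0.0416667 → 15 → p; chars rp.
Extended square (30″×15″, digits 0–9): 0.05354/0.00833333 → 6, 0.00510/0.00416667 → 1; chars 61.

LO73rp61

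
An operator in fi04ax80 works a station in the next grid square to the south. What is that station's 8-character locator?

Latitude extended square 0; −1 → -1, wraps to 9, carry into subsquare.
Latitude subsquare x = 23; −1 → 22 = w.
The longitude characters are unchanged.

FI04aw89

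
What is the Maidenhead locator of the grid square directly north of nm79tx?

NN70ta

Latitude subsquare x = 23; +1 → 24, wraps to 0 = a, carry into square.
Latitude square 9; +1 → 10, wraps to 0, carry into field.
Latitude field M = 12; +1 → 13 = N.
The longitude characters are unchanged.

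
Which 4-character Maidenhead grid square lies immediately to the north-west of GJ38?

GJ29

Longitude square 3; −1 → 2.
Latitude square 8; +1 → 9.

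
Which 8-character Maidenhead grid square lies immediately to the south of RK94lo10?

Latitude extended square 0; −1 → -1, wraps to 9, carry into subsquare.
Latitude subsquare o = 14; −1 → 13 = n.
The longitude characters are unchanged.

RK94ln19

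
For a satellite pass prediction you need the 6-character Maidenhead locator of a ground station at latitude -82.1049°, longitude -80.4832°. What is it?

EA97sv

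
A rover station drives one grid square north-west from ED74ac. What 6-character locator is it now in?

Longitude subsquare a = 0; −1 → -1, wraps to 23 = x, carry into square.
Longitude square 7; −1 → 6.
Latitude subsquare c = 2; +1 → 3 = d.

ED64xd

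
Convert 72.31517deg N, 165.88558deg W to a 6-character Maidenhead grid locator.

Shift to the Maidenhead origin (180°W, 90°S): lon 14.1144, lat 162.3152.
Field: 14.1144/20 → 0 → A, 162.3152/10 → 16 → Q; chars AQ.
Square: 14.1144/2 → 7, 2.3152/1 → 2; chars 72.
Subsquare: 0.1144/0.0833333 → 1 → b, 0.3152/0.0416667 → 7 → h; chars bh.

AQ72bh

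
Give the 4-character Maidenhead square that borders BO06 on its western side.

Longitude square 0; −1 → -1, wraps to 9, carry into field.
Longitude field B = 1; −1 → 0 = A.
The latitude characters are unchanged.

AO96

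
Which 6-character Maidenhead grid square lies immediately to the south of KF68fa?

Latitude subsquare a = 0; −1 → -1, wraps to 23 = x, carry into square.
Latitude square 8; −1 → 7.
The longitude characters are unchanged.

KF67fx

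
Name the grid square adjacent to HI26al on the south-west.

Longitude subsquare a = 0; −1 → -1, wraps to 23 = x, carry into square.
Longitude square 2; −1 → 1.
Latitude subsquare l = 11; −1 → 10 = k.

HI16xk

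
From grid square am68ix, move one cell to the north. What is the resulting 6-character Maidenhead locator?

AM69ia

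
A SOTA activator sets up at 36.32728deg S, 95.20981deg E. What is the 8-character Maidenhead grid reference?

NF73oq51

Offset from 180°W / 90°S: lon 275.20981°, lat 53.67272°.
Field (20°×10°, letters A–R): lon ⌊275.20981/20⌋ = 13 → N; lat ⌊53.67272/10⌋ = 5 → F.
Square (2°×1°, digits 0–9): lon ⌊15.20981/2⌋ = 7; lat ⌊3.67272/1⌋ = 3.
Subsquare (5′×2.5′, letters a–x): lon ⌊1.20981/0.0833333⌋ = 14 → o; lat ⌊0.67272/0.0416667⌋ = 16 → q.
Extended square (30″×15″, digits 0–9): lon ⌊0.04314/0.00833333⌋ = 5; lat ⌊0.00605/0.00416667⌋ = 1.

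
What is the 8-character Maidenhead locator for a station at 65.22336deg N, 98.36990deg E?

NP95ef43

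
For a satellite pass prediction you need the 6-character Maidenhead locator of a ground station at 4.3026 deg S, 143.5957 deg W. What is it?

BI85eq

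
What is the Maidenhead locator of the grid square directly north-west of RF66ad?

Longitude subsquare a = 0; −1 → -1, wraps to 23 = x, carry into square.
Longitude square 6; −1 → 5.
Latitude subsquare d = 3; +1 → 4 = e.

RF56xe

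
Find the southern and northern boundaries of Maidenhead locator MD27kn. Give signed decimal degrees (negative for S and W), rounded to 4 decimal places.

-52.4583, -52.4167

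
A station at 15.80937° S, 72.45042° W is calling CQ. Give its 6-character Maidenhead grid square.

FH34se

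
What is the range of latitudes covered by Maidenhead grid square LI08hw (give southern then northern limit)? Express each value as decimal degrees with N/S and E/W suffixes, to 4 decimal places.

1.0833° S, 1.0417° S

Field L=11, I=8: +11·20° lon, +8·10° lat → SW at lon 40°, lat -10°.
Square 0, 8: +0·2° lon, +8·1° lat → SW at lon 40°, lat -2°.
Subsquare h=7, w=22: +7·0.0833333° lon, +22·0.0416667° lat → SW at lon 40.5833°, lat -1.08333°.
Cell spans 0.0833333° lon × 0.0416667° lat.
south 1.0833° S, north 1.0417° S.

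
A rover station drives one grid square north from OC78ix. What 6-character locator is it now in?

OC79ia

Latitude subsquare x = 23; +1 → 24, wraps to 0 = a, carry into square.
Latitude square 8; +1 → 9.
The longitude characters are unchanged.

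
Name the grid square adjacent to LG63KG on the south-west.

Longitude subsquare k = 10; −1 → 9 = j.
Latitude subsquare g = 6; −1 → 5 = f.

LG63jf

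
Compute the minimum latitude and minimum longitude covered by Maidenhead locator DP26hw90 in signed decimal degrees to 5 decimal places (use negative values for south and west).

Field D=3, P=15: +3·20° lon, +15·10° lat → SW at lon -120°, lat 60°.
Square 2, 6: +2·2° lon, +6·1° lat → SW at lon -116°, lat 66°.
Subsquare h=7, w=22: +7·0.0833333° lon, +22·0.0416667° lat → SW at lon -115.417°, lat 66.9167°.
Extended square 9, 0: +9·0.00833333° lon, +0·0.00416667° lat → SW at lon -115.342°, lat 66.9167°.
latitude 66.91667, longitude -115.34167.

66.91667, -115.34167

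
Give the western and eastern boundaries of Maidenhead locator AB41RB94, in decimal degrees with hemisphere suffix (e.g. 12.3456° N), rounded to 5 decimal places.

170.50833° W, 170.50000° W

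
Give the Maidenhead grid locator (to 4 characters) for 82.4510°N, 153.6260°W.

Add 180° to longitude and 90° to latitude: 26.37, 172.45.
Field: 26.37/20 → 1 → B, 172.45/10 → 17 → R; chars BR.
Square: 6.37/2 → 3, 2.45/1 → 2; chars 32.

BR32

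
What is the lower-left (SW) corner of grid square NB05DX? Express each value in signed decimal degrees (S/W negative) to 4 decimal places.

-74.0417, 80.2500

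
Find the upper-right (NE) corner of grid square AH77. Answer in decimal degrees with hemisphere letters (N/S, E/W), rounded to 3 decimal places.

12.000° S, 164.000° W

Field A=0, H=7: +0·20° lon, +7·10° lat → SW at lon -180°, lat -20°.
Square 7, 7: +7·2° lon, +7·1° lat → SW at lon -166°, lat -13°.
Cell spans 2° lon × 1° lat. NE corner is SW corner plus one full cell.
latitude 12.000° S, longitude 164.000° W.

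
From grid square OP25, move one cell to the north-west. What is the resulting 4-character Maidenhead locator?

OP16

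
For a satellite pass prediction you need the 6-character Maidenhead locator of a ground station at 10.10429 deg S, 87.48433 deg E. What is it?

Add 180° to longitude and 90° to latitude: 267.4843, 79.8957.
Field: 267.4843/20 → 13 → N, 79.8957/10 → 7 → H; chars NH.
Square: 7.4843/2 → 3, 9.8957/1 → 9; chars 39.
Subsquare: 1.4843/0.0833333 → 17 → r, 0.8957/0.0416667 → 21 → v; chars rv.

NH39rv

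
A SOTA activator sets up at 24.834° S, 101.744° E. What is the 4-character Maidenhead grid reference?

OG05

Add 180° to longitude and 90° to latitude: 281.74, 65.17.
Field: 281.74/20 → 14 → O, 65.17/10 → 6 → G; chars OG.
Square: 1.74/2 → 0, 5.17/1 → 5; chars 05.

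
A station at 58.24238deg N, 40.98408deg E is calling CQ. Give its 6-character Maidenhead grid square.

Offset from 180°W / 90°S: lon 220.9841°, lat 148.2424°.
Field: 220.9841/20 → 11 → L, 148.2424/10 → 14 → O; chars LO.
Square: 0.9841/2 → 0, 8.2424/1 → 8; chars 08.
Subsquare: 0.9841/0.0833333 → 11 → l, 0.2424/0.0416667 → 5 → f; chars lf.

LO08lf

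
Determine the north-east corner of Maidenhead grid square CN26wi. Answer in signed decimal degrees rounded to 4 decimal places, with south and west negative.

46.3750, -134.0833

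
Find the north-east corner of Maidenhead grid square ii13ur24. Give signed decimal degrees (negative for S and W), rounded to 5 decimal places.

Field I=8, I=8: +8·20° lon, +8·10° lat → SW at lon -20°, lat -10°.
Square 1, 3: +1·2° lon, +3·1° lat → SW at lon -18°, lat -7°.
Subsquare u=20, r=17: +20·0.0833333° lon, +17·0.0416667° lat → SW at lon -16.3333°, lat -6.29167°.
Extended square 2, 4: +2·0.00833333° lon, +4·0.00416667° lat → SW at lon -16.3167°, lat -6.275°.
Cell spans 0.00833333° lon × 0.00416667° lat. NE corner is SW corner plus one full cell.
latitude -6.27083, longitude -16.30833.

-6.27083, -16.30833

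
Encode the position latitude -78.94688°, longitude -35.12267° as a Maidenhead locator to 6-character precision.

Add 180° to longitude and 90° to latitude: 144.8773, 11.0531.
Field: 144.8773/20 → 7 → H, 11.0531/10 → 1 → B; chars HB.
Square: 4.8773/2 → 2, 1.0531/1 → 1; chars 21.
Subsquare: 0.8773/0.0833333 → 10 → k, 0.0531/0.0416667 → 1 → b; chars kb.

HB21kb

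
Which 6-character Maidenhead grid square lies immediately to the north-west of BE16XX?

BE17wa

Longitude subsquare x = 23; −1 → 22 = w.
Latitude subsquare x = 23; +1 → 24, wraps to 0 = a, carry into square.
Latitude square 6; +1 → 7.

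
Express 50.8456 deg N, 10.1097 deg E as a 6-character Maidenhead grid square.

Offset from 180°W / 90°S: lon 190.1097°, lat 140.8456°.
Field (20°×10°, letters A–R): 190.1097/20 → 9 → J, 140.8456/10 → 14 → O; chars JO.
Square (2°×1°, digits 0–9): 10.1097/2 → 5, 0.8456/1 → 0; chars 50.
Subsquare (5′×2.5′, letters a–x): 0.1097/0.0833333 → 1 → b, 0.8456/0.0416667 → 20 → u; chars bu.

JO50bu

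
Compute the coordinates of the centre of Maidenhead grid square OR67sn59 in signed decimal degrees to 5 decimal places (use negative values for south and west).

87.58125, 113.54583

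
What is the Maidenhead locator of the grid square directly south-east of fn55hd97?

FN55id06

Longitude extended square 9; +1 → 10, wraps to 0, carry into subsquare.
Longitude subsquare h = 7; +1 → 8 = i.
Latitude extended square 7; −1 → 6.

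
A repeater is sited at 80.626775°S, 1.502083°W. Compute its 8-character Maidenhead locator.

IA99fi99

Add 180° to longitude and 90° to latitude: 178.49792, 9.37323.
Field: 178.49792/20 → 8 → I, 9.37323/10 → 0 → A; chars IA.
Square: 18.49792/2 → 9, 9.37323/1 → 9; chars 99.
Subsquare: 0.49792/0.0833333 → 5 → f, 0.37323/0.0416667 → 8 → i; chars fi.
Extended square: 0.08125/0.00833333 → 9, 0.03989/0.00416667 → 9; chars 99.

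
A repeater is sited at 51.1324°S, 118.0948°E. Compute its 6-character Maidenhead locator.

OD98bu

Add 180° to longitude and 90° to latitude: 298.0948, 38.8676.
Field: lon ⌊298.0948/20⌋ = 14 → O; lat ⌊38.8676/10⌋ = 3 → D.
Square: lon ⌊18.0948/2⌋ = 9; lat ⌊8.8676/1⌋ = 8.
Subsquare: lon ⌊0.0948/0.0833333⌋ = 1 → b; lat ⌊0.8676/0.0416667⌋ = 20 → u.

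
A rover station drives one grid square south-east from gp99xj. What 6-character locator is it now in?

Longitude subsquare x = 23; +1 → 24, wraps to 0 = a, carry into square.
Longitude square 9; +1 → 10, wraps to 0, carry into field.
Longitude field G = 6; +1 → 7 = H.
Latitude subsquare j = 9; −1 → 8 = i.

HP09ai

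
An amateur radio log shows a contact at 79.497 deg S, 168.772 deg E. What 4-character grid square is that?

RB40

Add 180° to longitude and 90° to latitude: 348.77, 10.50.
Field (20°×10°, letters A–R): lon ⌊348.77/20⌋ = 17 → R; lat ⌊10.50/10⌋ = 1 → B.
Square (2°×1°, digits 0–9): lon ⌊8.77/2⌋ = 4; lat ⌊0.50/1⌋ = 0.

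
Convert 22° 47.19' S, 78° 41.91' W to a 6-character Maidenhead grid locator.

FG07pf

Add 180° to longitude and 90° to latitude: 101.3015, 67.2135.
Field: lon ⌊101.3015/20⌋ = 5 → F; lat ⌊67.2135/10⌋ = 6 → G.
Square: lon ⌊1.3015/2⌋ = 0; lat ⌊7.2135/1⌋ = 7.
Subsquare: lon ⌊1.3015/0.0833333⌋ = 15 → p; lat ⌊0.2135/0.0416667⌋ = 5 → f.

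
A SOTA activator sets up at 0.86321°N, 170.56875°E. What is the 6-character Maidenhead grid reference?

Add 180° to longitude and 90° to latitude: 350.5688, 90.8632.
Field (20°×10°, letters A–R): lon ⌊350.5688/20⌋ = 17 → R; lat ⌊90.8632/10⌋ = 9 → J.
Square (2°×1°, digits 0–9): lon ⌊10.5688/2⌋ = 5; lat ⌊0.8632/1⌋ = 0.
Subsquare (5′×2.5′, letters a–x): lon ⌊0.5688/0.0833333⌋ = 6 → g; lat ⌊0.8632/0.0416667⌋ = 20 → u.

RJ50gu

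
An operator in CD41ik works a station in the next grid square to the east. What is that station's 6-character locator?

CD41jk

Longitude subsquare i = 8; +1 → 9 = j.
The latitude characters are unchanged.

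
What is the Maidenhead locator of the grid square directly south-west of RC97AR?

RC87xq

Longitude subsquare a = 0; −1 → -1, wraps to 23 = x, carry into square.
Longitude square 9; −1 → 8.
Latitude subsquare r = 17; −1 → 16 = q.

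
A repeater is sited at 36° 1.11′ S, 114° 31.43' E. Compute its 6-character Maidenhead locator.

Shift to the Maidenhead origin (180°W, 90°S): lon 294.5238, lat 53.9815.
Field (20°×10°, letters A–R): 294.5238/20 → 14 → O, 53.9815/10 → 5 → F; chars OF.
Square (2°×1°, digits 0–9): 14.5238/2 → 7, 3.9815/1 → 3; chars 73.
Subsquare (5′×2.5′, letters a–x): 0.5238/0.0833333 → 6 → g, 0.9815/0.0416667 → 23 → x; chars gx.

OF73gx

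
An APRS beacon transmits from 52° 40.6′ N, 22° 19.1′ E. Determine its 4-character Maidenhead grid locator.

KO12

Offset from 180°W / 90°S: lon 202.32°, lat 142.68°.
Field (20°×10°, letters A–R): lon ⌊202.32/20⌋ = 10 → K; lat ⌊142.68/10⌋ = 14 → O.
Square (2°×1°, digits 0–9): lon ⌊2.32/2⌋ = 1; lat ⌊2.68/1⌋ = 2.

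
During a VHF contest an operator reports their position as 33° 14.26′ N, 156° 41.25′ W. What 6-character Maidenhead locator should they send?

BM13pf

Offset from 180°W / 90°S: lon 23.3125°, lat 123.2377°.
Field: lon ⌊23.3125/20⌋ = 1 → B; lat ⌊123.2377/10⌋ = 12 → M.
Square: lon ⌊3.3125/2⌋ = 1; lat ⌊3.2377/1⌋ = 3.
Subsquare: lon ⌊1.3125/0.0833333⌋ = 15 → p; lat ⌊0.2377/0.0416667⌋ = 5 → f.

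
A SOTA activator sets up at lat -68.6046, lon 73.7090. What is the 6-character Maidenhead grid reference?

Offset from 180°W / 90°S: lon 253.7090°, lat 21.3954°.
Field (20°×10°, letters A–R): 253.7090/20 → 12 → M, 21.3954/10 → 2 → C; chars MC.
Square (2°×1°, digits 0–9): 13.7090/2 → 6, 1.3954/1 → 1; chars 61.
Subsquare (5′×2.5′, letters a–x): 1.7090/0.0833333 → 20 → u, 0.3954/0.0416667 → 9 → j; chars uj.

MC61uj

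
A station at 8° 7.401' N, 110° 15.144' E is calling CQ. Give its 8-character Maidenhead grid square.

Shift to the Maidenhead origin (180°W, 90°S): lon 290.25240, lat 98.12335.
Field (20°×10°, letters A–R): lon ⌊290.25240/20⌋ = 14 → O; lat ⌊98.12335/10⌋ = 9 → J.
Square (2°×1°, digits 0–9): lon ⌊10.25240/2⌋ = 5; lat ⌊8.12335/1⌋ = 8.
Subsquare (5′×2.5′, letters a–x): lon ⌊0.25240/0.0833333⌋ = 3 → d; lat ⌊0.12335/0.0416667⌋ = 2 → c.
Extended square (30″×15″, digits 0–9): lon ⌊0.00240/0.00833333⌋ = 0; lat ⌊0.04002/0.00416667⌋ = 9.

OJ58dc09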